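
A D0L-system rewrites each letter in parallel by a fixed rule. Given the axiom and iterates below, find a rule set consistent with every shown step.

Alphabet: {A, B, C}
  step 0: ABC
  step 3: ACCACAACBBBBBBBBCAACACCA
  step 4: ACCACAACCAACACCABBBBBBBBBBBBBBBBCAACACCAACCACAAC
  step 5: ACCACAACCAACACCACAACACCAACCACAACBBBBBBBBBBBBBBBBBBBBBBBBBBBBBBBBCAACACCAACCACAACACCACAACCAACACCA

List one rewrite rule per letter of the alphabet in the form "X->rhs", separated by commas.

  step 4 ⇒ step 5: ACCACAACCAACACCABBBBBBBBBBBBBBBBCAACACCAACCACAAC ⇒ AC·CA·CA·AC·CA·AC·AC·CA·CA·AC·AC·CA·AC·CA·CA·AC·BB·BB·BB·BB·BB·BB·BB·BB·BB·BB·BB·BB·BB·BB·BB·BB·CA·AC·AC·CA·AC·CA·CA·AC·AC·CA·CA·AC·CA·AC·AC·CA
    A ↦ AC
    B ↦ BB
    C ↦ CA

A->AC, B->BB, C->CA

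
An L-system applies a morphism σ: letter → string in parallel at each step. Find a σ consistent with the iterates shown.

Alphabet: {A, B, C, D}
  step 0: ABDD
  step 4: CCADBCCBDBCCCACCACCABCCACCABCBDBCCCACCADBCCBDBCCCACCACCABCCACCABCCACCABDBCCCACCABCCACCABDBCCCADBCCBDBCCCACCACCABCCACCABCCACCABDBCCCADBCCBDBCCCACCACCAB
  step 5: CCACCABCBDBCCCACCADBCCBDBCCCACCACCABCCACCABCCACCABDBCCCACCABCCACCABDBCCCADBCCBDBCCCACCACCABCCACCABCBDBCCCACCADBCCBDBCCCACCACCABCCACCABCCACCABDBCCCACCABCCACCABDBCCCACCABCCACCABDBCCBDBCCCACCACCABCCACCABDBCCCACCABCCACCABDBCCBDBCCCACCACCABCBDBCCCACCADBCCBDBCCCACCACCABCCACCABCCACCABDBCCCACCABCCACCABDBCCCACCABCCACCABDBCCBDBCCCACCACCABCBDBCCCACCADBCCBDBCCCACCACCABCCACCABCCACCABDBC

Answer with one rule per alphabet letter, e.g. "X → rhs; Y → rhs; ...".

  step 4 ⇒ step 5: CCADBCCBDBCCCACCACCABCCACCABCBDBCCCACCADBCCBDBCCCACCACCABCCACCABCCACCABDBCCCACCABCCACCABDBCCCADBCCBDBCCCACCACCABCCACCABCCACCABDBCCCADBCCBDBCCCACCACCAB ⇒ CCA·CCA·B·CB·DBC·CCA·CCA·DBC·CB·DBC·CCA·CCA·CCA·B·CCA·CCA·B·CCA·CCA·B·DBC·CCA·CCA·B·CCA·CCA·B·DBC·CCA·DBC·CB·DBC·CCA·CCA·CCA·B·CCA·CCA·B·CB·DBC·CCA·CCA·DBC·CB·DBC·CCA·CCA·CCA·B·CCA·CCA·B·CCA·CCA·B·DBC·CCA·CCA·B·CCA·CCA·B·DBC·CCA·CCA·B·CCA·CCA·B·DBC·CB·DBC·CCA·CCA·CCA·B·CCA·CCA·B·DBC·CCA·CCA·B·CCA·CCA·B·DBC·CB·DBC·CCA·CCA·CCA·B·CB·DBC·CCA·CCA·DBC·CB·DBC·CCA·CCA·CCA·B·CCA·CCA·B·CCA·CCA·B·DBC·CCA·CCA·B·CCA·CCA·B·DBC·CCA·CCA·B·CCA·CCA·B·DBC·CB·DBC·CCA·CCA·CCA·B·CB·DBC·CCA·CCA·DBC·CB·DBC·CCA·CCA·CCA·B·CCA·CCA·B·CCA·CCA·B·DBC
    A ↦ B
    B ↦ DBC
    C ↦ CCA
    D ↦ CB

A->B, B->DBC, C->CCA, D->CB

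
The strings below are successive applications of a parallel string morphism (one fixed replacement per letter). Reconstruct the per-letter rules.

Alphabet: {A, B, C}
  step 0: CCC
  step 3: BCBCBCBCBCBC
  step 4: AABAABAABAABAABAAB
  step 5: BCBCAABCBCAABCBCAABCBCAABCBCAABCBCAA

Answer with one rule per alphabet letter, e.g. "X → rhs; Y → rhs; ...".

A->BC, B->AA, C->B

  step 4 ⇒ step 5: AABAABAABAABAABAAB ⇒ BC·BC·AA·BC·BC·AA·BC·BC·AA·BC·BC·AA·BC·BC·AA·BC·BC·AA
    A ↦ BC
    B ↦ AA
  step 3 ⇒ step 4: BCBCBCBCBCBC ⇒ AA·B·AA·B·AA·B·AA·B·AA·B·AA·B
    C ↦ B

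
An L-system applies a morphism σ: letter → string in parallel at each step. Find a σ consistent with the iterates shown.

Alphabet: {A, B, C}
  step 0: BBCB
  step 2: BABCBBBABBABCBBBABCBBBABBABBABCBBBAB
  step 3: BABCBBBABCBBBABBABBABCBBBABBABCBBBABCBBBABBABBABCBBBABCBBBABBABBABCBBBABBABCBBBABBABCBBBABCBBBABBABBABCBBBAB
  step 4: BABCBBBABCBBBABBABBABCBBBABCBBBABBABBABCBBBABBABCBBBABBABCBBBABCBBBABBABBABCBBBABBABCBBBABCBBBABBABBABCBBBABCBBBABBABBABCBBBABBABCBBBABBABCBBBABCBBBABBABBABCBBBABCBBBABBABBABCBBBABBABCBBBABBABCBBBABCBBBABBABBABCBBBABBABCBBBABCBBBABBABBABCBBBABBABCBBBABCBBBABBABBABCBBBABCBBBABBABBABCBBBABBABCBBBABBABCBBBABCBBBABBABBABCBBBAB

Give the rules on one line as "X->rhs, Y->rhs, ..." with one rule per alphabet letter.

A->CBB, B->BAB, C->CBB

  step 3 ⇒ step 4: BABCBBBABCBBBABBABBABCBBBABBABCBBBABCBBBABBABBABCBBBABCBBBABBABBABCBBBABBABCBBBABBABCBBBABCBBBABBABBABCBBBAB ⇒ BAB·CBB·BAB·CBB·BAB·BAB·BAB·CBB·BAB·CBB·BAB·BAB·BAB·CBB·BAB·BAB·CBB·BAB·BAB·CBB·BAB·CBB·BAB·BAB·BAB·CBB·BAB·BAB·CBB·BAB·CBB·BAB·BAB·BAB·CBB·BAB·CBB·BAB·BAB·BAB·CBB·BAB·BAB·CBB·BAB·BAB·CBB·BAB·CBB·BAB·BAB·BAB·CBB·BAB·CBB·BAB·BAB·BAB·CBB·BAB·BAB·CBB·BAB·BAB·CBB·BAB·CBB·BAB·BAB·BAB·CBB·BAB·BAB·CBB·BAB·CBB·BAB·BAB·BAB·CBB·BAB·BAB·CBB·BAB·CBB·BAB·BAB·BAB·CBB·BAB·CBB·BAB·BAB·BAB·CBB·BAB·BAB·CBB·BAB·BAB·CBB·BAB·CBB·BAB·BAB·BAB·CBB·BAB
    A ↦ CBB
    B ↦ BAB
    C ↦ CBB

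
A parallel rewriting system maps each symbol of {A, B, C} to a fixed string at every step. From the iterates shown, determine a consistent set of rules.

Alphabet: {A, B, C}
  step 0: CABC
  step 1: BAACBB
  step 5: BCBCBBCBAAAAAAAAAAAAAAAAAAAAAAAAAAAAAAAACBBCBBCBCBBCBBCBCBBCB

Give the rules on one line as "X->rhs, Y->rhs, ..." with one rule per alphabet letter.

  step 0 ⇒ step 1: CABC ⇒ B·AA·CB·B
    A ↦ AA
    B ↦ CB
    C ↦ B

A->AA, B->CB, C->B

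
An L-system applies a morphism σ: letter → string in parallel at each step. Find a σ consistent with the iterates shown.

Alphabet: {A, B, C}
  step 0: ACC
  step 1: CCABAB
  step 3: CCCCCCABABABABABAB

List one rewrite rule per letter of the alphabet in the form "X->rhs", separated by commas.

  step 0 ⇒ step 1: ACC ⇒ CC·AB·AB
    A ↦ CC
    C ↦ AB
    B ↦ C  (constrained at step 1)

A->CC, B->C, C->AB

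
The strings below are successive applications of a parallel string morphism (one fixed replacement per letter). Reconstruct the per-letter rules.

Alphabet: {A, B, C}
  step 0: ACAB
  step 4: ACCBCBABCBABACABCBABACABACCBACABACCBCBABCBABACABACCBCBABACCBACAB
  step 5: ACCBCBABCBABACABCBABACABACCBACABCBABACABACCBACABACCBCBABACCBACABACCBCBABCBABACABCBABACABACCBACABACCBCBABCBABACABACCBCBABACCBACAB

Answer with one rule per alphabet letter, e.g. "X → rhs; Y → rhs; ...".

  step 4 ⇒ step 5: ACCBCBABCBABACABCBABACABACCBACABACCBCBABCBABACABACCBCBABACCBACAB ⇒ AC·CB·CB·AB·CB·AB·AC·AB·CB·AB·AC·AB·AC·CB·AC·AB·CB·AB·AC·AB·AC·CB·AC·AB·AC·CB·CB·AB·AC·CB·AC·AB·AC·CB·CB·AB·CB·AB·AC·AB·CB·AB·AC·AB·AC·CB·AC·AB·AC·CB·CB·AB·CB·AB·AC·AB·AC·CB·CB·AB·AC·CB·AC·AB
    A ↦ AC
    B ↦ AB
    C ↦ CB

A->AC, B->AB, C->CB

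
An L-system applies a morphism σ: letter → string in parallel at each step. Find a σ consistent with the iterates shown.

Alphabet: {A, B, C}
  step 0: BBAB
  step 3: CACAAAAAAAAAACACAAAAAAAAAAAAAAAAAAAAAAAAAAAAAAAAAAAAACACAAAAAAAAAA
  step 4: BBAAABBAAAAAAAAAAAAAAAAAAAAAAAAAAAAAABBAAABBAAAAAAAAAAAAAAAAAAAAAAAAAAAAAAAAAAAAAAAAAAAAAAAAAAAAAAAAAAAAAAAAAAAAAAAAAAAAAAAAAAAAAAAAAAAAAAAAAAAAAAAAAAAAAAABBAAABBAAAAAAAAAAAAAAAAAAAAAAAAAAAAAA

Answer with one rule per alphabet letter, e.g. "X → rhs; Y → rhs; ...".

  step 3 ⇒ step 4: CACAAAAAAAAAACACAAAAAAAAAAAAAAAAAAAAAAAAAAAAAAAAAAAAACACAAAAAAAAAA ⇒ BB·AAA·BB·AAA·AAA·AAA·AAA·AAA·AAA·AAA·AAA·AAA·AAA·BB·AAA·BB·AAA·AAA·AAA·AAA·AAA·AAA·AAA·AAA·AAA·AAA·AAA·AAA·AAA·AAA·AAA·AAA·AAA·AAA·AAA·AAA·AAA·AAA·AAA·AAA·AAA·AAA·AAA·AAA·AAA·AAA·AAA·AAA·AAA·AAA·AAA·AAA·AAA·BB·AAA·BB·AAA·AAA·AAA·AAA·AAA·AAA·AAA·AAA·AAA·AAA
    A ↦ AAA
    C ↦ BB
    B ↦ CA  (constrained at step 0)

A->AAA, B->CA, C->BB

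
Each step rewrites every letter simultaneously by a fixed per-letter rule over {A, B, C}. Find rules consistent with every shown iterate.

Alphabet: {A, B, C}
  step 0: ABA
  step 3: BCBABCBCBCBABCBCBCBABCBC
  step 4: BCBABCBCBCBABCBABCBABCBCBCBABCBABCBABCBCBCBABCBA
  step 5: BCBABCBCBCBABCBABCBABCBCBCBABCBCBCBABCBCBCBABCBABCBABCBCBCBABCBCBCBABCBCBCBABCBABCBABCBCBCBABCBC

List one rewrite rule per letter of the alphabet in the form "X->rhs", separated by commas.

A->BC, B->BC, C->BA

  step 4 ⇒ step 5: BCBABCBCBCBABCBABCBABCBCBCBABCBABCBABCBCBCBABCBA ⇒ BC·BA·BC·BC·BC·BA·BC·BA·BC·BA·BC·BC·BC·BA·BC·BC·BC·BA·BC·BC·BC·BA·BC·BA·BC·BA·BC·BC·BC·BA·BC·BC·BC·BA·BC·BC·BC·BA·BC·BA·BC·BA·BC·BC·BC·BA·BC·BC
    A ↦ BC
    B ↦ BC
    C ↦ BA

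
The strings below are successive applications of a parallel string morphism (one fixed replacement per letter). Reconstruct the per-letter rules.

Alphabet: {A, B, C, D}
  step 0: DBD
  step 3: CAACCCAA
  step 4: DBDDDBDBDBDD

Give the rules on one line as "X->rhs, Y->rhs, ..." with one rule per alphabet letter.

A->D, B->AA, C->DB, D->C

  step 3 ⇒ step 4: CAACCCAA ⇒ DB·D·D·DB·DB·DB·D·D
    A ↦ D
    C ↦ DB
    B ↦ AA  (constrained at step 0)
    D ↦ C  (constrained at step 0)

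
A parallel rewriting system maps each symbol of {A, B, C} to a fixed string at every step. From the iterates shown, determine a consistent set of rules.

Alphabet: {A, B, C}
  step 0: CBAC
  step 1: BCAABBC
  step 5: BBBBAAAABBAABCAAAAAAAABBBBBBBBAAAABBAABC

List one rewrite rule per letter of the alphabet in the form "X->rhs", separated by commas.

A->B, B->AA, C->BC

  step 0 ⇒ step 1: CBAC ⇒ BC·AA·B·BC
    A ↦ B
    B ↦ AA
    C ↦ BC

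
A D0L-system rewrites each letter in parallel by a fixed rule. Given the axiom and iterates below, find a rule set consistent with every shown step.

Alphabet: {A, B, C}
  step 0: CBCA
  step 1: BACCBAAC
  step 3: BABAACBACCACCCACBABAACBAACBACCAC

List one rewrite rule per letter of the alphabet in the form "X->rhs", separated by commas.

A->AC, B->CC, C->BA

  step 0 ⇒ step 1: CBCA ⇒ BA·CC·BA·AC
    A ↦ AC
    B ↦ CC
    C ↦ BA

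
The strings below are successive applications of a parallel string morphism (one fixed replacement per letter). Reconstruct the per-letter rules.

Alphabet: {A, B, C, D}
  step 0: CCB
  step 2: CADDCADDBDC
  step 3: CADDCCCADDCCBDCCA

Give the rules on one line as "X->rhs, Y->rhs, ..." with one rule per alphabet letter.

  step 2 ⇒ step 3: CADDCADDBDC ⇒ CA·DD·C·C·CA·DD·C·C·BD·C·CA
    A ↦ DD
    B ↦ BD
    C ↦ CA
    D ↦ C

A->DD, B->BD, C->CA, D->C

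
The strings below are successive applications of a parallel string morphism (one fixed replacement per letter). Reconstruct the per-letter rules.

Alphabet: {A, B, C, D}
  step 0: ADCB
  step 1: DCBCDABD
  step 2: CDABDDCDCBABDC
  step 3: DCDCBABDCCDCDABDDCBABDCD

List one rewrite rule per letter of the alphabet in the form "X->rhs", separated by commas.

  step 2 ⇒ step 3: CDABDDCDCBABDC ⇒ D·C·DCB·ABD·C·C·D·C·D·ABD·DCB·ABD·C·D
    A ↦ DCB
    B ↦ ABD
    C ↦ D
    D ↦ C

A->DCB, B->ABD, C->D, D->C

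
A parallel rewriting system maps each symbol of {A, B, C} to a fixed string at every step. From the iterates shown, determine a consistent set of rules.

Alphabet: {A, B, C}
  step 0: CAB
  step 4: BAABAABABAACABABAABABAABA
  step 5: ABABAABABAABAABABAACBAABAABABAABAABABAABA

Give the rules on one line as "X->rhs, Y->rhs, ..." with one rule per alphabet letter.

A->BA, B->A, C->AC

  step 4 ⇒ step 5: BAABAABABAACABABAABABAABA ⇒ A·BA·BA·A·BA·BA·A·BA·A·BA·BA·AC·BA·A·BA·A·BA·BA·A·BA·A·BA·BA·A·BA
    A ↦ BA
    B ↦ A
    C ↦ AC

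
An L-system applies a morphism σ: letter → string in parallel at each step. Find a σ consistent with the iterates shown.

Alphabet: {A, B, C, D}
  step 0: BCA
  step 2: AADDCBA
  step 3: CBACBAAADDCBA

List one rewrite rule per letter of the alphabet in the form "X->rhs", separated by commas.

  step 2 ⇒ step 3: AADDCBA ⇒ CBA·CBA·A·A·D·D·CBA
    A ↦ CBA
    B ↦ D
    C ↦ D
    D ↦ A

A->CBA, B->D, C->D, D->A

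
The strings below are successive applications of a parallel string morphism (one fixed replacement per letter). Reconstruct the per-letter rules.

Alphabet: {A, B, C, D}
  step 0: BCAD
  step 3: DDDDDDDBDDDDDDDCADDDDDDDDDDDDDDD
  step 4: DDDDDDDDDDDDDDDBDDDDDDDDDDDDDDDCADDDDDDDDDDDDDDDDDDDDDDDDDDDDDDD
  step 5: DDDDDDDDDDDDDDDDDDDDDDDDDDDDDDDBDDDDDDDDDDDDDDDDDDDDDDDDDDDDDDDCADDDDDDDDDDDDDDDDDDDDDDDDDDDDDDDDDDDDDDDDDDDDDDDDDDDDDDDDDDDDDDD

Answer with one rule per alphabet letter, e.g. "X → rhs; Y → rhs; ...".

  step 4 ⇒ step 5: DDDDDDDDDDDDDDDBDDDDDDDDDDDDDDDCADDDDDDDDDDDDDDDDDDDDDDDDDDDDDDD ⇒ DD·DD·DD·DD·DD·DD·DD·DD·DD·DD·DD·DD·DD·DD·DD·DB·DD·DD·DD·DD·DD·DD·DD·DD·DD·DD·DD·DD·DD·DD·DD·DC·AD·DD·DD·DD·DD·DD·DD·DD·DD·DD·DD·DD·DD·DD·DD·DD·DD·DD·DD·DD·DD·DD·DD·DD·DD·DD·DD·DD·DD·DD·DD·DD
    A ↦ AD
    B ↦ DB
    C ↦ DC
    D ↦ DD

A->AD, B->DB, C->DC, D->DD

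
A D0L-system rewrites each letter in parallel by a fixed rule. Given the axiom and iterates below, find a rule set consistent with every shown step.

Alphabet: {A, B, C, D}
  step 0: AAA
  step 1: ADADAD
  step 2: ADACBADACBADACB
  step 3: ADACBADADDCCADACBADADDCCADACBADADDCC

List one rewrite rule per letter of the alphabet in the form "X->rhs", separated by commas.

  step 2 ⇒ step 3: ADACBADACBADACB ⇒ AD·ACB·AD·AD·DCC·AD·ACB·AD·AD·DCC·AD·ACB·AD·AD·DCC
    A ↦ AD
    B ↦ DCC
    C ↦ AD
    D ↦ ACB

A->AD, B->DCC, C->AD, D->ACB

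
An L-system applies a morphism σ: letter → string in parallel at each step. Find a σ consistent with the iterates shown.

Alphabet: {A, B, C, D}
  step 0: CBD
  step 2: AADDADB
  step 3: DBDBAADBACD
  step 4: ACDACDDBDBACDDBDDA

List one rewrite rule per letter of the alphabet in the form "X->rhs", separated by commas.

  step 3 ⇒ step 4: DBDBAADBACD ⇒ A·CD·A·CD·DB·DB·A·CD·DB·DD·A
    A ↦ DB
    B ↦ CD
    C ↦ DD
    D ↦ A

A->DB, B->CD, C->DD, D->A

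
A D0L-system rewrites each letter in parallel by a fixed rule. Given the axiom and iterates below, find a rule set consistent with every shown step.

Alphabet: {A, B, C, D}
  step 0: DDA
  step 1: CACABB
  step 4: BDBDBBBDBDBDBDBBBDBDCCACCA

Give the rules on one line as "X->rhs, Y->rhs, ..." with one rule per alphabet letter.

  step 0 ⇒ step 1: DDA ⇒ CA·CA·BB
    A ↦ BB
    D ↦ CA
    B ↦ C  (constrained at step 1)
    C ↦ BD  (constrained at step 1)

A->BB, B->C, C->BD, D->CA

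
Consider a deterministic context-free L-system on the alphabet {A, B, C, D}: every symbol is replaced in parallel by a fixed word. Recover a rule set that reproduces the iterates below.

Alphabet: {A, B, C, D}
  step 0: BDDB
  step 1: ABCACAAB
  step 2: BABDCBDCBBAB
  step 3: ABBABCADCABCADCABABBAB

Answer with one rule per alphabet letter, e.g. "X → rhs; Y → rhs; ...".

A->B, B->AB, C->DC, D->CA

  step 2 ⇒ step 3: BABDCBDCBBAB ⇒ AB·B·AB·CA·DC·AB·CA·DC·AB·AB·B·AB
    A ↦ B
    B ↦ AB
    C ↦ DC
    D ↦ CA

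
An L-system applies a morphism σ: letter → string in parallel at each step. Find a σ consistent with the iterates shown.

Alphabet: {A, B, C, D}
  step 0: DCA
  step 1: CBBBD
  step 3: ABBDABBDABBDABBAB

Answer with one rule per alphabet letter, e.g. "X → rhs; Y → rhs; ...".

  step 0 ⇒ step 1: DCA ⇒ CB·B·BD
    A ↦ BD
    C ↦ B
    D ↦ CB
    B ↦ AB  (constrained at step 1)

A->BD, B->AB, C->B, D->CB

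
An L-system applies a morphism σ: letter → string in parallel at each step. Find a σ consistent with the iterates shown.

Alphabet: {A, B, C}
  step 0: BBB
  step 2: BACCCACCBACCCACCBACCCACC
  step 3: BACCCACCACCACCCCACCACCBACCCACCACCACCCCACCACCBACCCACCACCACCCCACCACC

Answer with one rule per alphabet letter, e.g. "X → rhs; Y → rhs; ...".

  step 2 ⇒ step 3: BACCCACCBACCCACCBACCCACC ⇒ BAC·CC·ACC·ACC·ACC·CC·ACC·ACC·BAC·CC·ACC·ACC·ACC·CC·ACC·ACC·BAC·CC·ACC·ACC·ACC·CC·ACC·ACC
    A ↦ CC
    B ↦ BAC
    C ↦ ACC

A->CC, B->BAC, C->ACC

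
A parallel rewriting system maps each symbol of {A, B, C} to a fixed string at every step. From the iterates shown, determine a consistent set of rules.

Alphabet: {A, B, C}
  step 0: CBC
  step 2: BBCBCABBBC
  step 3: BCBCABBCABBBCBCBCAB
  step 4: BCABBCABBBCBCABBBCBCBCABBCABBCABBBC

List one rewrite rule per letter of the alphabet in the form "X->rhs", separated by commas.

  step 3 ⇒ step 4: BCBCABBCABBBCBCBCAB ⇒ BC·AB·BC·AB·B·BC·BC·AB·B·BC·BC·BC·AB·BC·AB·BC·AB·B·BC
    A ↦ B
    B ↦ BC
    C ↦ AB

A->B, B->BC, C->AB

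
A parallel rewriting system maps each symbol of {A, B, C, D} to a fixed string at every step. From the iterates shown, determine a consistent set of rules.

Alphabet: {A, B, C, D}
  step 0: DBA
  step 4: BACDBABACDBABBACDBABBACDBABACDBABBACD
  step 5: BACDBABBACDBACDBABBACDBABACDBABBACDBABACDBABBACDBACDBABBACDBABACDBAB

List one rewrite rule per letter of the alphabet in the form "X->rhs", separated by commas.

A->CD, B->BA, C->B, D->AB

  step 4 ⇒ step 5: BACDBABACDBABBACDBABBACDBABACDBABBACD ⇒ BA·CD·B·AB·BA·CD·BA·CD·B·AB·BA·CD·BA·BA·CD·B·AB·BA·CD·BA·BA·CD·B·AB·BA·CD·BA·CD·B·AB·BA·CD·BA·BA·CD·B·AB
    A ↦ CD
    B ↦ BA
    C ↦ B
    D ↦ AB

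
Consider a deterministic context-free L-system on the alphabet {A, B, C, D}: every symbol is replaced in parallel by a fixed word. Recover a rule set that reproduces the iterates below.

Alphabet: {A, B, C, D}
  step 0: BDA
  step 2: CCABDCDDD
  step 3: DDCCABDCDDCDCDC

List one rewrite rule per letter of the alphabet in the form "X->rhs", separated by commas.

A->CC, B->AB, C->D, D->DC

  step 2 ⇒ step 3: CCABDCDDD ⇒ D·D·CC·AB·DC·D·DC·DC·DC
    A ↦ CC
    B ↦ AB
    C ↦ D
    D ↦ DC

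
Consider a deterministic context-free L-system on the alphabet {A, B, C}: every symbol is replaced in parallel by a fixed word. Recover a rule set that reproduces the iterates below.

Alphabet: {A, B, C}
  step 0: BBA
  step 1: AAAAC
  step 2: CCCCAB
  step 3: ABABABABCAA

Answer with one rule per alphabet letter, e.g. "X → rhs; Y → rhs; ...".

  step 2 ⇒ step 3: CCCCAB ⇒ AB·AB·AB·AB·C·AA
    A ↦ C
    B ↦ AA
    C ↦ AB

A->C, B->AA, C->AB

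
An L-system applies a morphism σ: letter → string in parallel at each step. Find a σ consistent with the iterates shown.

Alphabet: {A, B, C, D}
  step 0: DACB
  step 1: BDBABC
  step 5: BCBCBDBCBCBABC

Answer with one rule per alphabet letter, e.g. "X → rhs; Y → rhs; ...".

  step 0 ⇒ step 1: DACB ⇒ BD·BA·B·C
    A ↦ BA
    B ↦ C
    C ↦ B
    D ↦ BD

A->BA, B->C, C->B, D->BD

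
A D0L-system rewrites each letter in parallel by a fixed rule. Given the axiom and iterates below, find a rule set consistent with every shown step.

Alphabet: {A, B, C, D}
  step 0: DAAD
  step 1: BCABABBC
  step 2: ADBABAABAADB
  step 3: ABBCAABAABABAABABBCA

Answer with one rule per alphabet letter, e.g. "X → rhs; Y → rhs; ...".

  step 2 ⇒ step 3: ADBABAABAADB ⇒ AB·BC·A·AB·A·AB·AB·A·AB·AB·BC·A
    A ↦ AB
    B ↦ A
    D ↦ BC
  step 1 ⇒ step 2: BCABABBC ⇒ A·DB·AB·A·AB·A·A·DB
    C ↦ DB

A->AB, B->A, C->DB, D->BC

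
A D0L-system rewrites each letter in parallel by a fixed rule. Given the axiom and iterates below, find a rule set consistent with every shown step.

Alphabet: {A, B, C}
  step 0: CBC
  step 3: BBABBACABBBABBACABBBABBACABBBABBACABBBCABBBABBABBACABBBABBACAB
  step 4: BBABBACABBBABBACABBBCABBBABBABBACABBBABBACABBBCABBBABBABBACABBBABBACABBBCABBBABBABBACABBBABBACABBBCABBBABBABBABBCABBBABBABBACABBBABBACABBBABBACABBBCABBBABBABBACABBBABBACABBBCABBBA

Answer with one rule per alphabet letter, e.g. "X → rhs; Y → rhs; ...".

  step 3 ⇒ step 4: BBABBACABBBABBACABBBABBACABBBABBACABBBCABBBABBABBACABBBABBACAB ⇒ BBA·BBA·CAB·BBA·BBA·CAB·BB·CAB·BBA·BBA·BBA·CAB·BBA·BBA·CAB·BB·CAB·BBA·BBA·BBA·CAB·BBA·BBA·CAB·BB·CAB·BBA·BBA·BBA·CAB·BBA·BBA·CAB·BB·CAB·BBA·BBA·BBA·BB·CAB·BBA·BBA·BBA·CAB·BBA·BBA·CAB·BBA·BBA·CAB·BB·CAB·BBA·BBA·BBA·CAB·BBA·BBA·CAB·BB·CAB·BBA
    A ↦ CAB
    B ↦ BBA
    C ↦ BB

A->CAB, B->BBA, C->BB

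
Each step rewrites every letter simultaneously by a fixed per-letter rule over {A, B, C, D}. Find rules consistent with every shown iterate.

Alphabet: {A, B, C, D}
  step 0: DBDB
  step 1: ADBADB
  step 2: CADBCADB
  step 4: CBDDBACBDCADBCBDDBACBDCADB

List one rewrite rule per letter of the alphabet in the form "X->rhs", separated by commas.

  step 1 ⇒ step 2: ADBADB ⇒ C·A·DB·C·A·DB
    A ↦ C
    B ↦ DB
    D ↦ A
    C ↦ CBD  (constrained at step 2)

A->C, B->DB, C->CBD, D->A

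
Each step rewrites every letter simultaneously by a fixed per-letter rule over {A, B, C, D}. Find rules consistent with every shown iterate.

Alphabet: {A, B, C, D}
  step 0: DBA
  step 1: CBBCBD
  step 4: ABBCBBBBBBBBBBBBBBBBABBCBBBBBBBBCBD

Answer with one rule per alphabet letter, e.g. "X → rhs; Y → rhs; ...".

A->CBD, B->BB, C->A, D->C

  step 0 ⇒ step 1: DBA ⇒ C·BB·CBD
    A ↦ CBD
    B ↦ BB
    D ↦ C
    C ↦ A  (constrained at step 1)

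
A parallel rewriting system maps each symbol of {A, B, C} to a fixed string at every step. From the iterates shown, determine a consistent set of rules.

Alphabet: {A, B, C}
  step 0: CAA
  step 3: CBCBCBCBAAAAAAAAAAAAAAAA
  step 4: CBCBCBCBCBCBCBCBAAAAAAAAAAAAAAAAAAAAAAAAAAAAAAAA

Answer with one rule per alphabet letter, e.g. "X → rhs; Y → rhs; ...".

A->AA, B->CB, C->CB

  step 3 ⇒ step 4: CBCBCBCBAAAAAAAAAAAAAAAA ⇒ CB·CB·CB·CB·CB·CB·CB·CB·AA·AA·AA·AA·AA·AA·AA·AA·AA·AA·AA·AA·AA·AA·AA·AA
    A ↦ AA
    B ↦ CB
    C ↦ CB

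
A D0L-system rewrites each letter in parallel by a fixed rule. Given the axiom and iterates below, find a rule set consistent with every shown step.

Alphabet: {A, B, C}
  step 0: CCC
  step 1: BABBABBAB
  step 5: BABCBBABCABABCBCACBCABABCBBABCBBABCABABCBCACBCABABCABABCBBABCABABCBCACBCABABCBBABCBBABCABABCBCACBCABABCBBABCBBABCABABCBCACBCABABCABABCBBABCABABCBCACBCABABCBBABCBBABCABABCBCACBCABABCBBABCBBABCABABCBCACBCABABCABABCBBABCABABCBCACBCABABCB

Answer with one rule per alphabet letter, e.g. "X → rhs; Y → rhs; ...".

A->CB, B->CA, C->BAB

  step 0 ⇒ step 1: CCC ⇒ BAB·BAB·BAB
    C ↦ BAB
    A ↦ CB  (constrained at step 1)
    B ↦ CA  (constrained at step 1)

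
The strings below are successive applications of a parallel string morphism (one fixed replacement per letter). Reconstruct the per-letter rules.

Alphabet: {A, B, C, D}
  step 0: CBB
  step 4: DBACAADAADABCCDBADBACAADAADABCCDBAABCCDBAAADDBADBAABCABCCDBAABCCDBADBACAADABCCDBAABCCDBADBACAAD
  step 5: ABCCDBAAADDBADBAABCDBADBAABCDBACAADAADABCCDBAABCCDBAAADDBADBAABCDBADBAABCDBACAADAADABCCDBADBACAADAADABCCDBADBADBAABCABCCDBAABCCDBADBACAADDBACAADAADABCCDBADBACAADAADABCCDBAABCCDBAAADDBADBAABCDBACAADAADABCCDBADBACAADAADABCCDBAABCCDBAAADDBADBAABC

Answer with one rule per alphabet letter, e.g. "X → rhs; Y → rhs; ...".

A->DBA, B->C, C->AAD, D->ABC

  step 4 ⇒ step 5: DBACAADAADABCCDBADBACAADAADABCCDBAABCCDBAAADDBADBAABCABCCDBAABCCDBADBACAADABCCDBAABCCDBADBACAAD ⇒ ABC·C·DBA·AAD·DBA·DBA·ABC·DBA·DBA·ABC·DBA·C·AAD·AAD·ABC·C·DBA·ABC·C·DBA·AAD·DBA·DBA·ABC·DBA·DBA·ABC·DBA·C·AAD·AAD·ABC·C·DBA·DBA·C·AAD·AAD·ABC·C·DBA·DBA·DBA·ABC·ABC·C·DBA·ABC·C·DBA·DBA·C·AAD·DBA·C·AAD·AAD·ABC·C·DBA·DBA·C·AAD·AAD·ABC·C·DBA·ABC·C·DBA·AAD·DBA·DBA·ABC·DBA·C·AAD·AAD·ABC·C·DBA·DBA·C·AAD·AAD·ABC·C·DBA·ABC·C·DBA·AAD·DBA·DBA·ABC
    A ↦ DBA
    B ↦ C
    C ↦ AAD
    D ↦ ABC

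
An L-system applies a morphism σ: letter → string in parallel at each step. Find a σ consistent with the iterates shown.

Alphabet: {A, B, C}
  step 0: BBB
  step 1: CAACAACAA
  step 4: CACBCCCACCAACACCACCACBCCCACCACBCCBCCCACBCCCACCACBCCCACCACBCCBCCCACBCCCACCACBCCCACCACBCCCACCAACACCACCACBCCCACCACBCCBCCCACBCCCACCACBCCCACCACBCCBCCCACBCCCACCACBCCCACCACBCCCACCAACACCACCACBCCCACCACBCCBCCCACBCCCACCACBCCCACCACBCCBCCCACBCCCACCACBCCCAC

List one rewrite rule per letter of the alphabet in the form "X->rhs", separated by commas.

  step 0 ⇒ step 1: BBB ⇒ CAA·CAA·CAA
    B ↦ CAA
    A ↦ BCC  (constrained at step 1)
    C ↦ CAC  (constrained at step 1)

A->BCC, B->CAA, C->CAC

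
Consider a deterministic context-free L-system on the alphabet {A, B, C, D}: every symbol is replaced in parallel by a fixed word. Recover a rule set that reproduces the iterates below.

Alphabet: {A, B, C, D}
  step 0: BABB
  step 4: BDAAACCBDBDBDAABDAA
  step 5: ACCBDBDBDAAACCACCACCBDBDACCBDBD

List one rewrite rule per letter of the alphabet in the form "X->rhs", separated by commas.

  step 4 ⇒ step 5: BDAAACCBDBDBDAABDAA ⇒ A·CC·BD·BD·BD·A·A·A·CC·A·CC·A·CC·BD·BD·A·CC·BD·BD
    A ↦ BD
    B ↦ A
    C ↦ A
    D ↦ CC

A->BD, B->A, C->A, D->CC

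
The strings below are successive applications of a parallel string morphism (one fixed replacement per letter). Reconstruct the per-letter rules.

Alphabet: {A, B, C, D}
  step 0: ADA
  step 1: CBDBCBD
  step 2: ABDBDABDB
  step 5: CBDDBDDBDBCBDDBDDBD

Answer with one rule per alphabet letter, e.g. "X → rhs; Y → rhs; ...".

  step 1 ⇒ step 2: CBDBCBD ⇒ AB·D·B·D·AB·D·B
    B ↦ D
    C ↦ AB
    D ↦ B
  step 0 ⇒ step 1: ADA ⇒ CBD·B·CBD
    A ↦ CBD

A->CBD, B->D, C->AB, D->B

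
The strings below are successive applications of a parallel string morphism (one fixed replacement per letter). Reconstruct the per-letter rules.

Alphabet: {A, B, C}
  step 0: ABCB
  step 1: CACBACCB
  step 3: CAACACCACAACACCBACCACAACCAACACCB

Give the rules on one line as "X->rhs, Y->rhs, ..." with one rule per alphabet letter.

A->CA, B->CB, C->AC

  step 0 ⇒ step 1: ABCB ⇒ CA·CB·AC·CB
    A ↦ CA
    B ↦ CB
    C ↦ AC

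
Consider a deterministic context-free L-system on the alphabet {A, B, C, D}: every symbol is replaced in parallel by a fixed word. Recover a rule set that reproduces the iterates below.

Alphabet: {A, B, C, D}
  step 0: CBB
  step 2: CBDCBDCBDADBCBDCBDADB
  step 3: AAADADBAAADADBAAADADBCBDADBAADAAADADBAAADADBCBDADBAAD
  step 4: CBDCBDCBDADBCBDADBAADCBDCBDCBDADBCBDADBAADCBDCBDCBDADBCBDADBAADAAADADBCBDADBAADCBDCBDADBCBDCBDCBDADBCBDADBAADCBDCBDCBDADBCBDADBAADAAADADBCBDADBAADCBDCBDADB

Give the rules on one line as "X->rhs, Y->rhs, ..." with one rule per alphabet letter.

  step 3 ⇒ step 4: AAADADBAAADADBAAADADBCBDADBAADAAADADBAAADADBCBDADBAAD ⇒ CBD·CBD·CBD·ADB·CBD·ADB·AAD·CBD·CBD·CBD·ADB·CBD·ADB·AAD·CBD·CBD·CBD·ADB·CBD·ADB·AAD·A·AAD·ADB·CBD·ADB·AAD·CBD·CBD·ADB·CBD·CBD·CBD·ADB·CBD·ADB·AAD·CBD·CBD·CBD·ADB·CBD·ADB·AAD·A·AAD·ADB·CBD·ADB·AAD·CBD·CBD·ADB
    A ↦ CBD
    B ↦ AAD
    C ↦ A
    D ↦ ADB

A->CBD, B->AAD, C->A, D->ADB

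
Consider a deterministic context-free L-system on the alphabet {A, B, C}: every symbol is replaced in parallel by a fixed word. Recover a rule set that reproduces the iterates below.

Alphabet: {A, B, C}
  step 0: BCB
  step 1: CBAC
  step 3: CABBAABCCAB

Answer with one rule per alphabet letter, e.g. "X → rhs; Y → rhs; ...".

  step 0 ⇒ step 1: BCB ⇒ C·BA·C
    B ↦ C
    C ↦ BA
    A ↦ AB  (constrained at step 1)

A->AB, B->C, C->BA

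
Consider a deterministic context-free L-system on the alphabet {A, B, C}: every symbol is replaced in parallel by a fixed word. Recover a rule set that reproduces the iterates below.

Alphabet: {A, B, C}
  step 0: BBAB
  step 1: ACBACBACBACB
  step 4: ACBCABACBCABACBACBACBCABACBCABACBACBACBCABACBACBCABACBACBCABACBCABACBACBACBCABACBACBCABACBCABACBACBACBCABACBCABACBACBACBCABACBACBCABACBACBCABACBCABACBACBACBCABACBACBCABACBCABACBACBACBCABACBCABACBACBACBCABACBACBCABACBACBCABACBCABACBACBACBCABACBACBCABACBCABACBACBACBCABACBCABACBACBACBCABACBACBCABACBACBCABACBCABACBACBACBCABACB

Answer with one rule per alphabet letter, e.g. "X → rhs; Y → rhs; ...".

  step 0 ⇒ step 1: BBAB ⇒ ACB·ACB·ACB·ACB
    A ↦ ACB
    B ↦ ACB
    C ↦ CAB  (constrained at step 1)

A->ACB, B->ACB, C->CAB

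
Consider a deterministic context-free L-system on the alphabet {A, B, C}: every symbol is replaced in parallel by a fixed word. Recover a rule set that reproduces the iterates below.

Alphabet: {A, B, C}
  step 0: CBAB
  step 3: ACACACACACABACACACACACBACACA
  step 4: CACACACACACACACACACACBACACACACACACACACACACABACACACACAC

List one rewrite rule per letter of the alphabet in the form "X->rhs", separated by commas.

A->C, B->BA, C->ACA

  step 3 ⇒ step 4: ACACACACACABACACACACACBACACA ⇒ C·ACA·C·ACA·C·ACA·C·ACA·C·ACA·C·BA·C·ACA·C·ACA·C·ACA·C·ACA·C·ACA·BA·C·ACA·C·ACA·C
    A ↦ C
    B ↦ BA
    C ↦ ACA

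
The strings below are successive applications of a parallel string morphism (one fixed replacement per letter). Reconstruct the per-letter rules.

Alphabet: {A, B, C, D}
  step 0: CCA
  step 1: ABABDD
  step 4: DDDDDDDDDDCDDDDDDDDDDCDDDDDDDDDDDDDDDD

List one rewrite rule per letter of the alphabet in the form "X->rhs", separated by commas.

A->DD, B->C, C->AB, D->DD

  step 0 ⇒ step 1: CCA ⇒ AB·AB·DD
    A ↦ DD
    C ↦ AB
    B ↦ C  (constrained at step 1)
    D ↦ DD  (constrained at step 1)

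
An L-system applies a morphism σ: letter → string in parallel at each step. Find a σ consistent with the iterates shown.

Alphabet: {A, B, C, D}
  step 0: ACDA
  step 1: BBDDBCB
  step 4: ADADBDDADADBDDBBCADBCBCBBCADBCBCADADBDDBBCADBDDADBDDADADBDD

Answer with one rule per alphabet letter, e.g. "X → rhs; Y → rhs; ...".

  step 0 ⇒ step 1: ACDA ⇒ B·BDD·BC·B
    A ↦ B
    C ↦ BDD
    D ↦ BC
    B ↦ AD  (constrained at step 1)

A->B, B->AD, C->BDD, D->BC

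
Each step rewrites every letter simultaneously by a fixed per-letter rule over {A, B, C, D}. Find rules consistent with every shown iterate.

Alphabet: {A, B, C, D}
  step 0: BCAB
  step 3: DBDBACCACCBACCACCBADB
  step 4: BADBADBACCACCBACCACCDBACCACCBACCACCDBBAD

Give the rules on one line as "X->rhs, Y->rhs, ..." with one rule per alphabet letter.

  step 3 ⇒ step 4: DBDBACCACCBACCACCBADB ⇒ BA·D·BA·D·B·ACC·ACC·B·ACC·ACC·D·B·ACC·ACC·B·ACC·ACC·D·B·BA·D
    A ↦ B
    B ↦ D
    C ↦ ACC
    D ↦ BA

A->B, B->D, C->ACC, D->BA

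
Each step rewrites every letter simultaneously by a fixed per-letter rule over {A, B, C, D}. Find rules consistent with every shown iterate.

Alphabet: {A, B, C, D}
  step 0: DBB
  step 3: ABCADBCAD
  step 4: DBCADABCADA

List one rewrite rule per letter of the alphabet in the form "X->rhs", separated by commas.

  step 3 ⇒ step 4: ABCADBCAD ⇒ D·BC·A·D·A·BC·A·D·A
    A ↦ D
    B ↦ BC
    C ↦ A
    D ↦ A

A->D, B->BC, C->A, D->A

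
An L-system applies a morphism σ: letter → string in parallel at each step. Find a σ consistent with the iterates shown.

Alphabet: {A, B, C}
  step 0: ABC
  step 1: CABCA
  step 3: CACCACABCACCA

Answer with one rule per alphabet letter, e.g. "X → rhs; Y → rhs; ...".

  step 0 ⇒ step 1: ABC ⇒ C·AB·CA
    A ↦ C
    B ↦ AB
    C ↦ CA

A->C, B->AB, C->CA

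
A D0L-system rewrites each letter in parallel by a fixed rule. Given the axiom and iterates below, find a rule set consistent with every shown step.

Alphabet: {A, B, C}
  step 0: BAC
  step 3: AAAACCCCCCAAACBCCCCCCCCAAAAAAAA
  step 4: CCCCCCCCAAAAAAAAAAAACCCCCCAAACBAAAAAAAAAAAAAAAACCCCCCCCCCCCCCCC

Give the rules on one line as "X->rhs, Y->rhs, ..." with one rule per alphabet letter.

A->CC, B->ACB, C->AA

  step 3 ⇒ step 4: AAAACCCCCCAAACBCCCCCCCCAAAAAAAA ⇒ CC·CC·CC·CC·AA·AA·AA·AA·AA·AA·CC·CC·CC·AA·ACB·AA·AA·AA·AA·AA·AA·AA·AA·CC·CC·CC·CC·CC·CC·CC·CC
    A ↦ CC
    B ↦ ACB
    C ↦ AA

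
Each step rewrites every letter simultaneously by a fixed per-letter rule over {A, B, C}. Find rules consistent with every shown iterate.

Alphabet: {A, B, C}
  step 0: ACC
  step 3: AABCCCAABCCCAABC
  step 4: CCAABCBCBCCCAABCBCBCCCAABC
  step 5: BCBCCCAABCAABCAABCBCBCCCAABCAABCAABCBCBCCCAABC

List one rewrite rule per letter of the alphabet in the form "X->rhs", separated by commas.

A->C, B->AA, C->BC

  step 4 ⇒ step 5: CCAABCBCBCCCAABCBCBCCCAABC ⇒ BC·BC·C·C·AA·BC·AA·BC·AA·BC·BC·BC·C·C·AA·BC·AA·BC·AA·BC·BC·BC·C·C·AA·BC
    A ↦ C
    B ↦ AA
    C ↦ BC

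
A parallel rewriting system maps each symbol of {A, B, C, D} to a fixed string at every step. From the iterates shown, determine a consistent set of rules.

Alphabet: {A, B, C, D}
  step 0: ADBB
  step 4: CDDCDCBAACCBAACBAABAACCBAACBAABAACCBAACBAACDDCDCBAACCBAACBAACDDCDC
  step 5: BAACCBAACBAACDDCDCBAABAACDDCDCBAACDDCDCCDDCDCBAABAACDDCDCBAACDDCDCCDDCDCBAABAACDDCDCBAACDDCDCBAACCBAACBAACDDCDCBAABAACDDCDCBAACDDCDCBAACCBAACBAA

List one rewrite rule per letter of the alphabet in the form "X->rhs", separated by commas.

A->DC, B->CD, C->BAA, D->C

  step 4 ⇒ step 5: CDDCDCBAACCBAACBAABAACCBAACBAABAACCBAACBAACDDCDCBAACCBAACBAACDDCDC ⇒ BAA·C·C·BAA·C·BAA·CD·DC·DC·BAA·BAA·CD·DC·DC·BAA·CD·DC·DC·CD·DC·DC·BAA·BAA·CD·DC·DC·BAA·CD·DC·DC·CD·DC·DC·BAA·BAA·CD·DC·DC·BAA·CD·DC·DC·BAA·C·C·BAA·C·BAA·CD·DC·DC·BAA·BAA·CD·DC·DC·BAA·CD·DC·DC·BAA·C·C·BAA·C·BAA
    A ↦ DC
    B ↦ CD
    C ↦ BAA
    D ↦ C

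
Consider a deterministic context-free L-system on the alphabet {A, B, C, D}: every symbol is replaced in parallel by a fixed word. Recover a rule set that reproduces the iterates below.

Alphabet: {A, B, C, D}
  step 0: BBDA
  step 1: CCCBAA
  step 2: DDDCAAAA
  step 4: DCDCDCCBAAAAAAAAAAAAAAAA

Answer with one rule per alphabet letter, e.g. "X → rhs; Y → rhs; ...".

A->AA, B->C, C->D, D->CB

  step 1 ⇒ step 2: CCCBAA ⇒ D·D·D·C·AA·AA
    A ↦ AA
    B ↦ C
    C ↦ D
  step 0 ⇒ step 1: BBDA ⇒ C·C·CB·AA
    D ↦ CB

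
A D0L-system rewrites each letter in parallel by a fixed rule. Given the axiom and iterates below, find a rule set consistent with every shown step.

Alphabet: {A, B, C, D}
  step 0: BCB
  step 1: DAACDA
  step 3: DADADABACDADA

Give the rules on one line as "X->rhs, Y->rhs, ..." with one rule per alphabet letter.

A->B, B->DA, C->AC, D->B

  step 0 ⇒ step 1: BCB ⇒ DA·AC·DA
    B ↦ DA
    C ↦ AC
    A ↦ B  (constrained at step 1)
    D ↦ B  (constrained at step 1)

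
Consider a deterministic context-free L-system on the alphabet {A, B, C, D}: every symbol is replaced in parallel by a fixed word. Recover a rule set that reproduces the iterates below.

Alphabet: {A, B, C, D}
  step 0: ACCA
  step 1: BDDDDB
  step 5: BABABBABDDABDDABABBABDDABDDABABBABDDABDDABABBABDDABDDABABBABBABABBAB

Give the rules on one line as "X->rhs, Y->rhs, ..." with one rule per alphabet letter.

A->B, B->AB, C->DD, D->CB

  step 0 ⇒ step 1: ACCA ⇒ B·DD·DD·B
    A ↦ B
    C ↦ DD
    B ↦ AB  (constrained at step 1)
    D ↦ CB  (constrained at step 1)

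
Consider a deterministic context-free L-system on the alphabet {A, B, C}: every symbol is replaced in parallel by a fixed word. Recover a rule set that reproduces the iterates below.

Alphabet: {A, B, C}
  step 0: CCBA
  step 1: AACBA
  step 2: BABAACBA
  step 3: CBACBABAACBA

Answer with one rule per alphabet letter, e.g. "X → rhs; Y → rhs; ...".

  step 2 ⇒ step 3: BABAACBA ⇒ C·BA·C·BA·BA·A·C·BA
    A ↦ BA
    B ↦ C
    C ↦ A

A->BA, B->C, C->A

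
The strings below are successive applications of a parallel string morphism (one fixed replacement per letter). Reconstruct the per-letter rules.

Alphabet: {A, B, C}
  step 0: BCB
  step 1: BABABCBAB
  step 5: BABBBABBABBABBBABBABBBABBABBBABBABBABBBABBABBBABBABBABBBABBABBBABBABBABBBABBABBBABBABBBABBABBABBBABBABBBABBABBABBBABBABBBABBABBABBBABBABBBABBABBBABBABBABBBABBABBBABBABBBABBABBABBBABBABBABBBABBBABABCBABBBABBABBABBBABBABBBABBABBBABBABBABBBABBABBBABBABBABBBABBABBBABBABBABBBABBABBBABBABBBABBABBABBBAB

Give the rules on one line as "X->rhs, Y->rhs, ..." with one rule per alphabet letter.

  step 0 ⇒ step 1: BCB ⇒ BAB·ABC·BAB
    B ↦ BAB
    C ↦ ABC
    A ↦ B  (constrained at step 1)

A->B, B->BAB, C->ABC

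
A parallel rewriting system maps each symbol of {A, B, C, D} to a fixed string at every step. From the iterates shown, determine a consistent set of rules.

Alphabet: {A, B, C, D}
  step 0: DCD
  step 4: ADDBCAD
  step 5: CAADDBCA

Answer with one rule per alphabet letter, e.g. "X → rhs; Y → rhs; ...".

A->C, B->D, C->DB, D->A

  step 4 ⇒ step 5: ADDBCAD ⇒ C·A·A·D·DB·C·A
    A ↦ C
    B ↦ D
    C ↦ DB
    D ↦ A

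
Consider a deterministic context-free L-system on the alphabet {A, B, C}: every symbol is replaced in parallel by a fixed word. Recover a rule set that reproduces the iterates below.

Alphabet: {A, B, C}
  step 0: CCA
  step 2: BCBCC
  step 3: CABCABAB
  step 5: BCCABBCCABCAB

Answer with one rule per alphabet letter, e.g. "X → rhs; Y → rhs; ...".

A->B, B->C, C->AB

  step 2 ⇒ step 3: BCBCC ⇒ C·AB·C·AB·AB
    B ↦ C
    C ↦ AB
    A ↦ B  (constrained at step 0)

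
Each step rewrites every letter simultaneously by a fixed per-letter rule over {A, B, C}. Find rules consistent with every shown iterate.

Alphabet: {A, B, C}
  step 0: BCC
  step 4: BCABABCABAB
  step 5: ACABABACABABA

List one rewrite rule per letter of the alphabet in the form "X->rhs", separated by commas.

A->B, B->A, C->CA

  step 4 ⇒ step 5: BCABABCABAB ⇒ A·CA·B·A·B·A·CA·B·A·B·A
    A ↦ B
    B ↦ A
    C ↦ CA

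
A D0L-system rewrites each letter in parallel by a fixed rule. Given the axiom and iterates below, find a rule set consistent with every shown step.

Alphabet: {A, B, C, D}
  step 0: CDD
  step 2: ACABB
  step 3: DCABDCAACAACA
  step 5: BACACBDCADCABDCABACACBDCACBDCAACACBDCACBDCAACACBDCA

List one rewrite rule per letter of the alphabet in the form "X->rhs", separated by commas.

A->DCA, B->ACA, C->B, D->C

  step 2 ⇒ step 3: ACABB ⇒ DCA·B·DCA·ACA·ACA
    A ↦ DCA
    B ↦ ACA
    C ↦ B
    D ↦ C  (constrained at step 0)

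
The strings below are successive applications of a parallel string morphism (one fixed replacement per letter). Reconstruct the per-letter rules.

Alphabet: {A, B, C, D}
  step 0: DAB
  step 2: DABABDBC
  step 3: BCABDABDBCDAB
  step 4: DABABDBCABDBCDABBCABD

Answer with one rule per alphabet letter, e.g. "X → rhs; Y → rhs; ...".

  step 3 ⇒ step 4: BCABDABDBCDAB ⇒ D·AB·AB·D·BC·AB·D·BC·D·AB·BC·AB·D
    A ↦ AB
    B ↦ D
    C ↦ AB
    D ↦ BC

A->AB, B->D, C->AB, D->BC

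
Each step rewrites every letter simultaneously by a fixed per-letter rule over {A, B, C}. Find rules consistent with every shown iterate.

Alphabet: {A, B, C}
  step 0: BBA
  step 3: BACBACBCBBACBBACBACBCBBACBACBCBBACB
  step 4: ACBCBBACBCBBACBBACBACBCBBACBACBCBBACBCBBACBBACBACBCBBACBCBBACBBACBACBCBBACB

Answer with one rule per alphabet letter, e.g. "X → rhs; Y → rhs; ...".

A->CB, B->ACB, C->B

  step 3 ⇒ step 4: BACBACBCBBACBBACBACBCBBACBACBCBBACB ⇒ ACB·CB·B·ACB·CB·B·ACB·B·ACB·ACB·CB·B·ACB·ACB·CB·B·ACB·CB·B·ACB·B·ACB·ACB·CB·B·ACB·CB·B·ACB·B·ACB·ACB·CB·B·ACB
    A ↦ CB
    B ↦ ACB
    C ↦ B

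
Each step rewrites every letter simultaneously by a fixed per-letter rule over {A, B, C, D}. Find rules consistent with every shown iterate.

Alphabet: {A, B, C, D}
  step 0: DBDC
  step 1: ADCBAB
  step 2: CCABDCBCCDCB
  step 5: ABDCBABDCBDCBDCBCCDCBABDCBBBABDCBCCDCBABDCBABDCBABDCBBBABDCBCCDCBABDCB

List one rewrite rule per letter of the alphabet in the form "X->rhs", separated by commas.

A->CC, B->DCB, C->B, D->A

  step 1 ⇒ step 2: ADCBAB ⇒ CC·A·B·DCB·CC·DCB
    A ↦ CC
    B ↦ DCB
    C ↦ B
    D ↦ A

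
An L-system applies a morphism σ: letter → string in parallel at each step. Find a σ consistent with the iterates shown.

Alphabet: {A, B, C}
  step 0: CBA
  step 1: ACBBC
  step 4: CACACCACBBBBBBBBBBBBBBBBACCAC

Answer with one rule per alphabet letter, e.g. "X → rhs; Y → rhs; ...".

  step 0 ⇒ step 1: CBA ⇒ AC·BB·C
    A ↦ C
    B ↦ BB
    C ↦ AC

A->C, B->BB, C->AC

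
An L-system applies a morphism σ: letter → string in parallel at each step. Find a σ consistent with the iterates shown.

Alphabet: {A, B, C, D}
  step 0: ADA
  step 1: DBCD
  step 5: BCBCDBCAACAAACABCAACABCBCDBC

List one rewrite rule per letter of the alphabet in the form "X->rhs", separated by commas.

A->D, B->AAC, C->A, D->BC

  step 0 ⇒ step 1: ADA ⇒ D·BC·D
    A ↦ D
    D ↦ BC
    B ↦ AAC  (constrained at step 1)
    C ↦ A  (constrained at step 1)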